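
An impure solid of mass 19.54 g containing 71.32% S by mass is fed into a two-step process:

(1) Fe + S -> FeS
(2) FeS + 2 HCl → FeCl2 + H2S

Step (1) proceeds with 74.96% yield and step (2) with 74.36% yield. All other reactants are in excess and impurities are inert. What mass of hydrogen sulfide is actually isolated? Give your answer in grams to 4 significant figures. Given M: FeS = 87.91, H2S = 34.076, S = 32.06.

8.256 g

Pure S = 19.54 × 0.7132 = 13.936 g.
n(S) = 13.936 / 32.06 = 0.43468 mol.
Step 1 (S:FeS = 1:1): theoretical n(FeS) = 0.43468 mol; at 74.96% yield, n(FeS) = 0.32584 mol.
Step 2 (FeS:H2S = 1:1): theoretical n(H2S) = 0.32584 mol, so theoretical mass = 0.32584 × 34.076 = 11.103 g.
At 74.36% yield, actual mass of H2S = 11.103 × 0.7436 = 8.2564 g.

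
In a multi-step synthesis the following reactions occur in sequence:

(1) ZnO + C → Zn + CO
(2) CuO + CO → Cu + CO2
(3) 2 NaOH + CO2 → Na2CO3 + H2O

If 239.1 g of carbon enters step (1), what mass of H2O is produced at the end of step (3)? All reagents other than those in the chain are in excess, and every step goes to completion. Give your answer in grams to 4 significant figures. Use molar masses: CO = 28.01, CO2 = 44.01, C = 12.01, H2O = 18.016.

n(C) = 239.1 / 12.01 = 19.908 mol.
Reaction (1): C→CO ratio 1:1 ⇒ n(CO) = 19.908 mol.
Reaction (2): CO→CO2 ratio 1:1 ⇒ n(CO2) = 19.908 mol.
Reaction (3): CO2→H2O ratio 1:1 ⇒ n(H2O) = 19.908 mol.
Mass of H2O = 19.908 × 18.016 = 358.67 g.

358.7 g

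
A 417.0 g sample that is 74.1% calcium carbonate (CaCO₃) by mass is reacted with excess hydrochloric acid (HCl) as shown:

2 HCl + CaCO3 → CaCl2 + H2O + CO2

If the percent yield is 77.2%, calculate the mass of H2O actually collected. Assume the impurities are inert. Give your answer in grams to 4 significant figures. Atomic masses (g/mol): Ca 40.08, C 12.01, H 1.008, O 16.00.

Pure CaCO3 available = 417.0 g × 0.741 = 309.00 g.
M(CaCO3) = 40.08 + 12.01 + 3(16.00) = 100.09 g/mol.
M(H2O) = 2(1.008) + 16.00 = 18.016 g/mol.
n(CaCO3) = 309.00 g / 100.09 g/mol = 3.0872 mol.
From the equation the CaCO3:H2O mole ratio is 1:1, so n(H2O) = 3.0872 × 1/1 = 3.0872 mol.
Mass of H2O = 3.0872 mol × 18.016 g/mol = 55.619 g.
Actual mass collected = 55.619 g × 0.772 = 42.938 g.

42.94 g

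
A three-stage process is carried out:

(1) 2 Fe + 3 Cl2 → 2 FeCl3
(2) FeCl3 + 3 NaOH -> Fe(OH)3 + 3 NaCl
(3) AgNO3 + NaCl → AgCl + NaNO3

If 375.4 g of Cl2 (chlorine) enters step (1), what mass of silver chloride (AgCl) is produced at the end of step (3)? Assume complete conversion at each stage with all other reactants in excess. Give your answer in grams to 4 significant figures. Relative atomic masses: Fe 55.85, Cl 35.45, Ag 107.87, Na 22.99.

M(Cl2) = 2(35.45) = 70.90 g/mol.
M(AgCl) = 107.87 + 35.45 = 143.32 g/mol.
n(Cl2) = 375.4 / 70.90 = 5.2948 mol.
Reaction (1): Cl2→FeCl3 ratio 3:2 ⇒ n(FeCl3) = 3.5299 mol.
Reaction (2): FeCl3→NaCl ratio 1:3 ⇒ n(NaCl) = 10.590 mol.
Reaction (3): NaCl→AgCl ratio 1:1 ⇒ n(AgCl) = 10.590 mol.
Mass of AgCl = 10.590 × 143.32 = 1517.7 g.

1518 g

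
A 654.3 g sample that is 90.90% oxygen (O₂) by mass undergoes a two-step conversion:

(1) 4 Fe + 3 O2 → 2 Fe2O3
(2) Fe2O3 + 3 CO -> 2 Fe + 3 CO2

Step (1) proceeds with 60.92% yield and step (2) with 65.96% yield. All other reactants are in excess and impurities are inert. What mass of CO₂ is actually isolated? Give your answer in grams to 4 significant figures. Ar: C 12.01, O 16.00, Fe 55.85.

657.4 g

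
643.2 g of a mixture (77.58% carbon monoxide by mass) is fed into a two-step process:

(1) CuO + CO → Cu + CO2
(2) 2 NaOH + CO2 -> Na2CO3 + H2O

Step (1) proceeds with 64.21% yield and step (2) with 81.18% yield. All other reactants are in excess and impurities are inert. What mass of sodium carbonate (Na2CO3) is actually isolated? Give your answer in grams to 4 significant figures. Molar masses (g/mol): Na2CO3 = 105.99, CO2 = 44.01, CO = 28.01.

Pure CO = 643.2 × 0.7758 = 498.99 g.
n(CO) = 498.99 / 28.01 = 17.815 mol.
Step 1 (CO:CO2 = 1:1): theoretical n(CO2) = 17.815 mol; at 64.21% yield, n(CO2) = 11.439 mol.
Step 2 (CO2:Na2CO3 = 1:1): theoretical n(Na2CO3) = 11.439 mol, so theoretical mass = 11.439 × 105.99 = 1212.4 g.
At 81.18% yield, actual mass of Na2CO3 = 1212.4 × 0.8118 = 984.24 g.

984.2 g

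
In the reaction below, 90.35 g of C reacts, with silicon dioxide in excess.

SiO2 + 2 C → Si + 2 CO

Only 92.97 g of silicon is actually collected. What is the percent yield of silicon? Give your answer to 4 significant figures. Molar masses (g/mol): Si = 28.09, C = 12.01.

87.99 %

n(C) = 90.350 g / 12.01 g/mol = 7.5229 mol.
From the equation the C:Si mole ratio is 2:1, so n(Si) = 7.5229 × 1/2 = 3.7614 mol.
Mass of Si = 3.7614 mol × 28.09 g/mol = 105.66 g.
This is the theoretical yield. Percent yield = 92.97 g / 105.66 g × 100% = 87.991%.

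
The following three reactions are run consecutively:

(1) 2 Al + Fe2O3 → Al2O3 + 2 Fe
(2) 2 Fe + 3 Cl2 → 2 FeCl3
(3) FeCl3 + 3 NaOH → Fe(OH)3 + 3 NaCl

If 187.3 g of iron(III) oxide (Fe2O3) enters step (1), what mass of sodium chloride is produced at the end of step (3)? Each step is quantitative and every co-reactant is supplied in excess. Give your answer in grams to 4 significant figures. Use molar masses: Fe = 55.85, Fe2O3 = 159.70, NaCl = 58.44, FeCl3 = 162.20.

411.2 g

n(Fe2O3) = 187.3 / 159.70 = 1.1728 mol.
Reaction (1): Fe2O3→Fe ratio 1:2 ⇒ n(Fe) = 2.3456 mol.
Reaction (2): Fe→FeCl3 ratio 2:2 ⇒ n(FeCl3) = 2.3456 mol.
Reaction (3): FeCl3→NaCl ratio 1:3 ⇒ n(NaCl) = 7.0369 mol.
Mass of NaCl = 7.0369 × 58.44 = 411.24 g.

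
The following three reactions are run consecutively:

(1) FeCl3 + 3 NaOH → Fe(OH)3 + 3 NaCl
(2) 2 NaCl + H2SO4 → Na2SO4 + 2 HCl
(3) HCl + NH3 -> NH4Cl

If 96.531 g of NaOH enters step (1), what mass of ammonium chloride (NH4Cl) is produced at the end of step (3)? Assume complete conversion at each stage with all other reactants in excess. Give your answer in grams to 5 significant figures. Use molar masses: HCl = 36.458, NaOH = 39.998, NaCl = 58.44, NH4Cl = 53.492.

129.10 g

n(NaOH) = 96.531 / 39.998 = 2.41340 mol.
Reaction (1): NaOH→NaCl ratio 3:3 ⇒ n(NaCl) = 2.41340 mol.
Reaction (2): NaCl→HCl ratio 2:2 ⇒ n(HCl) = 2.41340 mol.
Reaction (3): HCl→NH4Cl ratio 1:1 ⇒ n(NH4Cl) = 2.41340 mol.
Mass of NH4Cl = 2.41340 × 53.492 = 129.097 g.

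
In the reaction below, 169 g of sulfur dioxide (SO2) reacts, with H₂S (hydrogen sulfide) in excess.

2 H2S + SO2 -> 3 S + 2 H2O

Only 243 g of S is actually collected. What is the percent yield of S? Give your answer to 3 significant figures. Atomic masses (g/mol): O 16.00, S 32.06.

95.8 %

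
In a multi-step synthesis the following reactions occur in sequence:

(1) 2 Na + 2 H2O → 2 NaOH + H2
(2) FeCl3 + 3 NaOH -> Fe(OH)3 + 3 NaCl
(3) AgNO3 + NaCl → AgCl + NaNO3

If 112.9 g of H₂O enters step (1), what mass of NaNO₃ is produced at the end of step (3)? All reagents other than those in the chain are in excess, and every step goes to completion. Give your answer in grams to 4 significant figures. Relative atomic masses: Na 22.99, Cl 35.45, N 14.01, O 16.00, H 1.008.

M(H2O) = 2(1.008) + 16.00 = 18.016 g/mol.
M(NaNO3) = 22.99 + 14.01 + 3(16.00) = 85.00 g/mol.
n(H2O) = 112.9 / 18.016 = 6.2667 mol.
Reaction (1): H2O→NaOH ratio 2:2 ⇒ n(NaOH) = 6.2667 mol.
Reaction (2): NaOH→NaCl ratio 3:3 ⇒ n(NaCl) = 6.2667 mol.
Reaction (3): NaCl→NaNO3 ratio 1:1 ⇒ n(NaNO3) = 6.2667 mol.
Mass of NaNO3 = 6.2667 × 85.00 = 532.67 g.

532.7 g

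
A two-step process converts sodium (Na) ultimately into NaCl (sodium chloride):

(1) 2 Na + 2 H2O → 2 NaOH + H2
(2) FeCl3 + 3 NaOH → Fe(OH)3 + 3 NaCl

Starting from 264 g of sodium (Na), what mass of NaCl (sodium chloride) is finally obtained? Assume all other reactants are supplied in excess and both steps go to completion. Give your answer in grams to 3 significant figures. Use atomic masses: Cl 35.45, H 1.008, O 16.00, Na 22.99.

671 g

M(Na) = 22.99 g/mol.
M(NaCl) = 22.99 + 35.45 = 58.44 g/mol.
n(Na) = 264.0 / 22.99 = 11.48 mol.
Step 1 gives a 2:2 ratio of Na to NaOH, so n(NaOH) = 11.48 mol.
In step 2 the NaOH:NaCl ratio is 3:3, so n(NaCl) = 11.48 mol.
Mass of NaCl = 11.48 × 58.44 = 671.1 g.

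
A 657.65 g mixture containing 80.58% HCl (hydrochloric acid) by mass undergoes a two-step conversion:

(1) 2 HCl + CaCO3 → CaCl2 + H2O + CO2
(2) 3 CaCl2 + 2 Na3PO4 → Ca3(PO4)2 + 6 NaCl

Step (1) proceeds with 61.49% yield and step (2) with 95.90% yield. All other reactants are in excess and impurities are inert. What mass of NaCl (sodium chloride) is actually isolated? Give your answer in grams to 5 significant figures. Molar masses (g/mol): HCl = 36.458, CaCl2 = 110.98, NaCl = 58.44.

Pure HCl = 657.65 × 0.8058 = 529.934 g.
n(HCl) = 529.934 / 36.458 = 14.5355 mol.
Step 1 (HCl:CaCl2 = 2:1): theoretical n(CaCl2) = 7.26774 mol; at 61.49% yield, n(CaCl2) = 4.46893 mol.
Step 2 (CaCl2:NaCl = 3:6): theoretical n(NaCl) = 8.93786 mol, so theoretical mass = 8.93786 × 58.44 = 522.329 g.
At 95.90% yield, actual mass of NaCl = 522.329 × 0.9590 = 500.913 g.

500.91 g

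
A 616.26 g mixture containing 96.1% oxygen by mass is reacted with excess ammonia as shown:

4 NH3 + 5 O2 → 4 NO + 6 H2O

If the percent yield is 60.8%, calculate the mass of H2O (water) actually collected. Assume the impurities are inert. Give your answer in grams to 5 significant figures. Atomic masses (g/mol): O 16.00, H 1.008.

243.27 g

Pure O2 available = 616.26 g × 0.961 = 592.226 g.
M(O2) = 2(16.00) = 32.00 g/mol.
M(H2O) = 2(1.008) + 16.00 = 18.016 g/mol.
n(O2) = 592.226 g / 32.00 g/mol = 18.5071 mol.
From the equation the O2:H2O mole ratio is 5:6, so n(H2O) = 18.5071 × 6/5 = 22.2085 mol.
Mass of H2O = 22.2085 mol × 18.016 g/mol = 400.108 g.
Actual mass collected = 400.108 g × 0.608 = 243.266 g.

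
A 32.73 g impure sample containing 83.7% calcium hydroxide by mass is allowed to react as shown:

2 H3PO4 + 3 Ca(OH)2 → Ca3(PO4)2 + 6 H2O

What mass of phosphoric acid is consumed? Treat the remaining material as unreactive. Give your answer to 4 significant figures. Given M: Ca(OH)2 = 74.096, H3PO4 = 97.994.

Mass of pure Ca(OH)2 = 32.73 g × 0.837 = 27.395 g.
n(Ca(OH)2) = 27.395 g / 74.096 g/mol = 0.36972 mol.
From the equation the Ca(OH)2:H3PO4 mole ratio is 3:2, so n(H3PO4) = 0.36972 × 2/3 = 0.24648 mol.
Mass of H3PO4 = 0.24648 mol × 97.994 g/mol = 24.154 g.

24.15 g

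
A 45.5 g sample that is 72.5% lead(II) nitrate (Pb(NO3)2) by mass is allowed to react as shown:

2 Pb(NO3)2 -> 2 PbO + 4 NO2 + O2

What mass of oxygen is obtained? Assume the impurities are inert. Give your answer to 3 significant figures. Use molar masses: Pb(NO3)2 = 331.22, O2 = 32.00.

Mass of pure Pb(NO3)2 = 45.5 g × 0.725 = 32.99 g.
n(Pb(NO3)2) = 32.99 g / 331.22 g/mol = 0.09959 mol.
From the equation the Pb(NO3)2:O2 mole ratio is 2:1, so n(O2) = 0.09959 × 1/2 = 0.04980 mol.
Mass of O2 = 0.04980 mol × 32.00 g/mol = 1.594 g.

1.59 g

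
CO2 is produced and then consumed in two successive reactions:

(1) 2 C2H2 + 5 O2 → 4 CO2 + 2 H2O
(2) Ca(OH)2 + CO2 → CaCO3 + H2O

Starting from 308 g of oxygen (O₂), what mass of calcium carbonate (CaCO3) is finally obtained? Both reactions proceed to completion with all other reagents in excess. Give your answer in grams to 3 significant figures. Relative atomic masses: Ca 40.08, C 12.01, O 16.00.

771 g

M(O2) = 2(16.00) = 32.00 g/mol.
M(CaCO3) = 40.08 + 12.01 + 3(16.00) = 100.09 g/mol.
n(O2) = 308.0 / 32.00 = 9.625 mol.
Step 1 gives a 5:4 ratio of O2 to CO2, so n(CO2) = 7.700 mol.
In step 2 the CO2:CaCO3 ratio is 1:1, so n(CaCO3) = 7.700 mol.
Mass of CaCO3 = 7.700 × 100.09 = 770.7 g.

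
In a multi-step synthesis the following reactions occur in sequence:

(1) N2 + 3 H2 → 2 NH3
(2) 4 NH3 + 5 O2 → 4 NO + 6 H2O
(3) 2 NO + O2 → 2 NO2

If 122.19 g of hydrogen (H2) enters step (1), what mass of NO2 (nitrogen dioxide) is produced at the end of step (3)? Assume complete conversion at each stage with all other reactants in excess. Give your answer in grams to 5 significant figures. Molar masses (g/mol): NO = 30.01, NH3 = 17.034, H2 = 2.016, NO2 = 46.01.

1859.1 g

n(H2) = 122.19 / 2.016 = 60.6101 mol.
Reaction (1): H2→NH3 ratio 3:2 ⇒ n(NH3) = 40.4067 mol.
Reaction (2): NH3→NO ratio 4:4 ⇒ n(NO) = 40.4067 mol.
Reaction (3): NO→NO2 ratio 2:2 ⇒ n(NO2) = 40.4067 mol.
Mass of NO2 = 40.4067 × 46.01 = 1859.11 g.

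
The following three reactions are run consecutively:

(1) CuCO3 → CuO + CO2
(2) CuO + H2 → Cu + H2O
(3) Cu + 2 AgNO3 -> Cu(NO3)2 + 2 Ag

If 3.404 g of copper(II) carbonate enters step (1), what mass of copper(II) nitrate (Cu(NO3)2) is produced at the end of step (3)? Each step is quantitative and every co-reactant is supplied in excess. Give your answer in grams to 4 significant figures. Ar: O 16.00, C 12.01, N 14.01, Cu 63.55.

5.167 g

M(CuCO3) = 63.55 + 12.01 + 3(16.00) = 123.56 g/mol.
M(Cu(NO3)2) = 63.55 + 2(14.01) + 6(16.00) = 187.57 g/mol.
n(CuCO3) = 3.404 / 123.56 = 0.027549 mol.
Reaction (1): CuCO3→CuO ratio 1:1 ⇒ n(CuO) = 0.027549 mol.
Reaction (2): CuO→Cu ratio 1:1 ⇒ n(Cu) = 0.027549 mol.
Reaction (3): Cu→Cu(NO3)2 ratio 1:1 ⇒ n(Cu(NO3)2) = 0.027549 mol.
Mass of Cu(NO3)2 = 0.027549 × 187.57 = 5.1674 g.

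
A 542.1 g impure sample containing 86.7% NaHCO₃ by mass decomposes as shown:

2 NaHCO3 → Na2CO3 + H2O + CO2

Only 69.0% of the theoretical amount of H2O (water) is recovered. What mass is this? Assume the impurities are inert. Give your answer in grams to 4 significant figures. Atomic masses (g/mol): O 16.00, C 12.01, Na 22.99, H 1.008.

Pure NaHCO3 available = 542.1 g × 0.867 = 470.00 g.
M(NaHCO3) = 22.99 + 1.008 + 12.01 + 3(16.00) = 84.008 g/mol.
M(H2O) = 2(1.008) + 16.00 = 18.016 g/mol.
n(NaHCO3) = 470.00 g / 84.008 g/mol = 5.5947 mol.
From the equation the NaHCO3:H2O mole ratio is 2:1, so n(H2O) = 5.5947 × 1/2 = 2.7974 mol.
Mass of H2O = 2.7974 mol × 18.016 g/mol = 50.397 g.
Actual mass collected = 50.397 g × 0.690 = 34.774 g.

34.77 g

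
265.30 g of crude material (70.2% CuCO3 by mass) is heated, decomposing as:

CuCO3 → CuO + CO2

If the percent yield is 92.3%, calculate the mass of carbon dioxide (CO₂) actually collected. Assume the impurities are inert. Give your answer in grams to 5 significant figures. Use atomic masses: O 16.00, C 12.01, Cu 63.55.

61.228 g

Pure CuCO3 available = 265.30 g × 0.702 = 186.241 g.
M(CuCO3) = 63.55 + 12.01 + 3(16.00) = 123.56 g/mol.
M(CO2) = 12.01 + 2(16.00) = 44.01 g/mol.
n(CuCO3) = 186.241 g / 123.56 g/mol = 1.50729 mol.
From the equation the CuCO3:CO2 mole ratio is 1:1, so n(CO2) = 1.50729 × 1/1 = 1.50729 mol.
Mass of CO2 = 1.50729 mol × 44.01 g/mol = 66.3358 g.
Actual mass collected = 66.3358 g × 0.923 = 61.2279 g.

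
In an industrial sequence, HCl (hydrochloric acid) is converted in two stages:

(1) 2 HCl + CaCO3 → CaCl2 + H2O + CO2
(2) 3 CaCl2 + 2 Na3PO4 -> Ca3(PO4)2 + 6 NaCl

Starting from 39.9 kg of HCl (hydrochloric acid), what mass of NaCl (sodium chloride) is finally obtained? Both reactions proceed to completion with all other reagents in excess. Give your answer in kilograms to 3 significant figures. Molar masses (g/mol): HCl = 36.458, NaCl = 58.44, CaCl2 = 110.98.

39.9 kg = 39900 g.
n(HCl) = 39900 / 36.458 = 1094 mol.
Step 1 gives a 2:1 ratio of HCl to CaCl2, so n(CaCl2) = 547.2 mol.
In step 2 the CaCl2:NaCl ratio is 3:6, so n(NaCl) = 1094 mol.
Mass of NaCl = 1094 × 58.44 = 63960 g = 64.0 kg.

64.0 kg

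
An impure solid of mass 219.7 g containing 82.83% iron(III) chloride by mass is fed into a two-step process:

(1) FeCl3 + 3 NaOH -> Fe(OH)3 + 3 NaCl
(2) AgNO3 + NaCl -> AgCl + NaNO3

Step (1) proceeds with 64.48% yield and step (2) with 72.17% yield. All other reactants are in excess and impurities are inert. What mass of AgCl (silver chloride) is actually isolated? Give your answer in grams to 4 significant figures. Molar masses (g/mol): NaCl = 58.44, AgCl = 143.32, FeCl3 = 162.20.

Pure FeCl3 = 219.7 × 0.8283 = 181.98 g.
n(FeCl3) = 181.98 / 162.20 = 1.1219 mol.
Step 1 (FeCl3:NaCl = 1:3): theoretical n(NaCl) = 3.3658 mol; at 64.48% yield, n(NaCl) = 2.1703 mol.
Step 2 (NaCl:AgCl = 1:1): theoretical n(AgCl) = 2.1703 mol, so theoretical mass = 2.1703 × 143.32 = 311.04 g.
At 72.17% yield, actual mass of AgCl = 311.04 × 0.7217 = 224.48 g.

224.5 g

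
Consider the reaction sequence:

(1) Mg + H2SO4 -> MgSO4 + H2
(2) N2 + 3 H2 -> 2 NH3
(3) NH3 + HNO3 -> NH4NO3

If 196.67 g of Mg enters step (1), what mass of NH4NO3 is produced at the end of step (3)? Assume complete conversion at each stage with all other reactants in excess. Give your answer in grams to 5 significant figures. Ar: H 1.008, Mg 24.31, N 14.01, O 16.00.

M(Mg) = 24.31 g/mol.
M(NH4NO3) = 2(14.01) + 4(1.008) + 3(16.00) = 80.052 g/mol.
n(Mg) = 196.67 / 24.31 = 8.09009 mol.
Reaction (1): Mg→H2 ratio 1:1 ⇒ n(H2) = 8.09009 mol.
Reaction (2): H2→NH3 ratio 3:2 ⇒ n(NH3) = 5.39339 mol.
Reaction (3): NH3→NH4NO3 ratio 1:1 ⇒ n(NH4NO3) = 5.39339 mol.
Mass of NH4NO3 = 5.39339 × 80.052 = 431.752 g.

431.75 g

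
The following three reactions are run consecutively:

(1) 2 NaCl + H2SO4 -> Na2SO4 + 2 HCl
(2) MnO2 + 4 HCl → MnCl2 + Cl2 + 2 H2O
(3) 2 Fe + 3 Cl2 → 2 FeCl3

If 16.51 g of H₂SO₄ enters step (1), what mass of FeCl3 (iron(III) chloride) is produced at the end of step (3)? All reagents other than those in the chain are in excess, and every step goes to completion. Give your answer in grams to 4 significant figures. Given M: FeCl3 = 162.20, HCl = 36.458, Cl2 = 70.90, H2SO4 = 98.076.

n(H2SO4) = 16.51 / 98.076 = 0.16834 mol.
Reaction (1): H2SO4→HCl ratio 1:2 ⇒ n(HCl) = 0.33668 mol.
Reaction (2): HCl→Cl2 ratio 4:1 ⇒ n(Cl2) = 0.084169 mol.
Reaction (3): Cl2→FeCl3 ratio 3:2 ⇒ n(FeCl3) = 0.056113 mol.
Mass of FeCl3 = 0.056113 × 162.20 = 9.1015 g.

9.102 g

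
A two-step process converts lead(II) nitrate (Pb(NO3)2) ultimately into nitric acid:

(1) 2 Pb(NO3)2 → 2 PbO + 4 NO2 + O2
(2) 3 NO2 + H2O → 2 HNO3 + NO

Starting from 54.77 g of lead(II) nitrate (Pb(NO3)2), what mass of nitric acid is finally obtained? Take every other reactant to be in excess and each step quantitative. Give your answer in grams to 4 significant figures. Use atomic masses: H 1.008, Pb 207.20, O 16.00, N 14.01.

M(Pb(NO3)2) = 207.20 + 2(14.01) + 6(16.00) = 331.22 g/mol.
M(HNO3) = 1.008 + 14.01 + 3(16.00) = 63.018 g/mol.
n(Pb(NO3)2) = 54.770 / 331.22 = 0.16536 mol.
Step 1 gives a 2:4 ratio of Pb(NO3)2 to NO2, so n(NO2) = 0.33072 mol.
In step 2 the NO2:HNO3 ratio is 3:2, so n(HNO3) = 0.22048 mol.
Mass of HNO3 = 0.22048 × 63.018 = 13.894 g.

13.89 g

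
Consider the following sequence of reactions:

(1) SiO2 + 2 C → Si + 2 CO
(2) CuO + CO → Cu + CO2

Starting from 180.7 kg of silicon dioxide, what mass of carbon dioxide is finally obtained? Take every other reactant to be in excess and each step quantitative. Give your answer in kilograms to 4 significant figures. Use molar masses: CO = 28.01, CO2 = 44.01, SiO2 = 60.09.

180.7 kg = 180700 g.
n(SiO2) = 180700 / 60.09 = 3007.2 mol.
Step 1 gives a 1:2 ratio of SiO2 to CO, so n(CO) = 6014.3 mol.
In step 2 the CO:CO2 ratio is 1:1, so n(CO2) = 6014.3 mol.
Mass of CO2 = 6014.3 × 44.01 = 264690 g = 264.7 kg.

264.7 kg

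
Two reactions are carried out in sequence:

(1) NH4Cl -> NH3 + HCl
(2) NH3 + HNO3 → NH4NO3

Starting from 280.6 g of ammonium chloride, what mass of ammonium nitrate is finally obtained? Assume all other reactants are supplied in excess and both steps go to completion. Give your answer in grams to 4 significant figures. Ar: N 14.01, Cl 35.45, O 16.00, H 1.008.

419.9 g

M(NH4Cl) = 14.01 + 4(1.008) + 35.45 = 53.492 g/mol.
M(NH4NO3) = 2(14.01) + 4(1.008) + 3(16.00) = 80.052 g/mol.
n(NH4Cl) = 280.60 / 53.492 = 5.2456 mol.
Step 1 gives a 1:1 ratio of NH4Cl to NH3, so n(NH3) = 5.2456 mol.
In step 2 the NH3:NH4NO3 ratio is 1:1, so n(NH4NO3) = 5.2456 mol.
Mass of NH4NO3 = 5.2456 × 80.052 = 419.92 g.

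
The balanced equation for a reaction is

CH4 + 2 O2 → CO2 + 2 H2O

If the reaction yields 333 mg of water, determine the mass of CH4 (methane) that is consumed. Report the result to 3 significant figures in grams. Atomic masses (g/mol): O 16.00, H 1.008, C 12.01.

0.148 g

M(H2O) = 2(1.008) + 16.00 = 18.016 g/mol.
M(CH4) = 12.01 + 4(1.008) = 16.042 g/mol.
Convert: 333 mg = 0.3330 g.
n(H2O) = 0.3330 g / 18.016 g/mol = 0.01848 mol.
From the equation the H2O:CH4 mole ratio is 2:1, so n(CH4) = 0.01848 × 1/2 = 0.009242 mol.
Mass of CH4 = 0.009242 mol × 16.042 g/mol = 0.1483 g.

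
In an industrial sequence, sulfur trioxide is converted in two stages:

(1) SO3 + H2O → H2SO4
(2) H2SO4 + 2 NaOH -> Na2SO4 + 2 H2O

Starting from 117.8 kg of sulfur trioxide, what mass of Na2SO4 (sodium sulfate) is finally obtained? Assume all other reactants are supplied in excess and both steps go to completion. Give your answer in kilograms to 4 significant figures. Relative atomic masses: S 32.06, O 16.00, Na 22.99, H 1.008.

209.0 kg

M(SO3) = 32.06 + 3(16.00) = 80.06 g/mol.
M(Na2SO4) = 2(22.99) + 32.06 + 4(16.00) = 142.04 g/mol.
117.8 kg = 117800 g.
n(SO3) = 117800 / 80.06 = 1471.4 mol.
Step 1 gives a 1:1 ratio of SO3 to H2SO4, so n(H2SO4) = 1471.4 mol.
In step 2 the H2SO4:Na2SO4 ratio is 1:1, so n(Na2SO4) = 1471.4 mol.
Mass of Na2SO4 = 1471.4 × 142.04 = 209000 g = 209.0 kg.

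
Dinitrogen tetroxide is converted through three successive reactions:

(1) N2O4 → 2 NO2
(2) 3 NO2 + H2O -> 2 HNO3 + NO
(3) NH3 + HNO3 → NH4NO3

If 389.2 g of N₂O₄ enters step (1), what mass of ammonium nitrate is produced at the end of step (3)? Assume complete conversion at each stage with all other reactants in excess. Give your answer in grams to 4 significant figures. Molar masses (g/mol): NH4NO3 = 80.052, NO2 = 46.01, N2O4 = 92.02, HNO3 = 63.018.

n(N2O4) = 389.2 / 92.02 = 4.2295 mol.
Reaction (1): N2O4→NO2 ratio 1:2 ⇒ n(NO2) = 8.4590 mol.
Reaction (2): NO2→HNO3 ratio 3:2 ⇒ n(HNO3) = 5.6394 mol.
Reaction (3): HNO3→NH4NO3 ratio 1:1 ⇒ n(NH4NO3) = 5.6394 mol.
Mass of NH4NO3 = 5.6394 × 80.052 = 451.44 g.

451.4 g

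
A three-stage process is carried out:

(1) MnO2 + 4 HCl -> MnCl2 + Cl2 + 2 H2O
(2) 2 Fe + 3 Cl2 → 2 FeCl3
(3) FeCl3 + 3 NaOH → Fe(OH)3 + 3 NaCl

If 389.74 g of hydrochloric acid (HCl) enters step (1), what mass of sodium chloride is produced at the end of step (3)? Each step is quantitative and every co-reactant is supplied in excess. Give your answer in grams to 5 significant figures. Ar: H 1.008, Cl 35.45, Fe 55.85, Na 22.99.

M(HCl) = 1.008 + 35.45 = 36.458 g/mol.
M(NaCl) = 22.99 + 35.45 = 58.44 g/mol.
n(HCl) = 389.74 / 36.458 = 10.6901 mol.
Reaction (1): HCl→Cl2 ratio 4:1 ⇒ n(Cl2) = 2.67253 mol.
Reaction (2): Cl2→FeCl3 ratio 3:2 ⇒ n(FeCl3) = 1.78168 mol.
Reaction (3): FeCl3→NaCl ratio 1:3 ⇒ n(NaCl) = 5.34505 mol.
Mass of NaCl = 5.34505 × 58.44 = 312.365 g.

312.36 g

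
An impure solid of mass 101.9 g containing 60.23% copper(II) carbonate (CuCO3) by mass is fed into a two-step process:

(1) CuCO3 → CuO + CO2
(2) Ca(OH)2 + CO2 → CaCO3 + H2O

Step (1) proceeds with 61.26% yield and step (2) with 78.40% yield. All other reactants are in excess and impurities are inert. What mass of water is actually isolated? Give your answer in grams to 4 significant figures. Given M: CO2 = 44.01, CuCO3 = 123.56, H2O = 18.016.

4.298 g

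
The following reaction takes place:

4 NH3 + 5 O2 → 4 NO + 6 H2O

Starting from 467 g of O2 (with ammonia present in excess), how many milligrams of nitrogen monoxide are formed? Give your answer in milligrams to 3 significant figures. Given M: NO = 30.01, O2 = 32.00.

350000 mg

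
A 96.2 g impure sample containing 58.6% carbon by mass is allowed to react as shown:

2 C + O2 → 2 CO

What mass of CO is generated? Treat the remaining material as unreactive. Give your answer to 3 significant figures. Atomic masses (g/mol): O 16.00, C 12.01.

131 g

Mass of pure C = 96.2 g × 0.586 = 56.37 g.
M(C) = 12.01 g/mol.
M(CO) = 12.01 + 16.00 = 28.01 g/mol.
n(C) = 56.37 g / 12.01 g/mol = 4.694 mol.
From the equation the C:CO mole ratio is 2:2, so n(CO) = 4.694 × 2/2 = 4.694 mol.
Mass of CO = 4.694 mol × 28.01 g/mol = 131.5 g.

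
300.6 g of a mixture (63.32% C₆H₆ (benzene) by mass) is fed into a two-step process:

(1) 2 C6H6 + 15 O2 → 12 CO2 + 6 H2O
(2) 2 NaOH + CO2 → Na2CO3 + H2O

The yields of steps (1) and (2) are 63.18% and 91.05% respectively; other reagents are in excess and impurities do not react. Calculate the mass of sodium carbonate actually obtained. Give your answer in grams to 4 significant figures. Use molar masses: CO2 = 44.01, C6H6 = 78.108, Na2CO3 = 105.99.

891.5 g

Pure C6H6 = 300.6 × 0.6332 = 190.34 g.
n(C6H6) = 190.34 / 78.108 = 2.4369 mol.
Step 1 (C6H6:CO2 = 2:12): theoretical n(CO2) = 14.621 mol; at 63.18% yield, n(CO2) = 9.2377 mol.
Step 2 (CO2:Na2CO3 = 1:1): theoretical n(Na2CO3) = 9.2377 mol, so theoretical mass = 9.2377 × 105.99 = 979.11 g.
At 91.05% yield, actual mass of Na2CO3 = 979.11 × 0.9105 = 891.48 g.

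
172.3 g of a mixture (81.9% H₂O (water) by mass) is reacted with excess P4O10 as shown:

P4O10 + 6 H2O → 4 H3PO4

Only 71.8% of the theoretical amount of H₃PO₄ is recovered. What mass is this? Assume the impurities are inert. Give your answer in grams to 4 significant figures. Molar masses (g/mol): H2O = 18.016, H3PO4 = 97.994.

367.4 g

Pure H2O available = 172.3 g × 0.819 = 141.11 g.
n(H2O) = 141.11 g / 18.016 g/mol = 7.8327 mol.
From the equation the H2O:H3PO4 mole ratio is 6:4, so n(H3PO4) = 7.8327 × 4/6 = 5.2218 mol.
Mass of H3PO4 = 5.2218 mol × 97.994 g/mol = 511.70 g.
Actual mass collected = 511.70 g × 0.718 = 367.40 g.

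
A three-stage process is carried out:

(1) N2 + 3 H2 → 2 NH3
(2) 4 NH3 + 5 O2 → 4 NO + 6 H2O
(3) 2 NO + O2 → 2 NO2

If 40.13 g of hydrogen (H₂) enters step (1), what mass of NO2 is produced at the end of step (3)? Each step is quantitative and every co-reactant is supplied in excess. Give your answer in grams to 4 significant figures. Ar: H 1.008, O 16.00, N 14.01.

M(H2) = 2(1.008) = 2.016 g/mol.
M(NO2) = 14.01 + 2(16.00) = 46.01 g/mol.
n(H2) = 40.13 / 2.016 = 19.906 mol.
Reaction (1): H2→NH3 ratio 3:2 ⇒ n(NH3) = 13.271 mol.
Reaction (2): NH3→NO ratio 4:4 ⇒ n(NO) = 13.271 mol.
Reaction (3): NO→NO2 ratio 2:2 ⇒ n(NO2) = 13.271 mol.
Mass of NO2 = 13.271 × 46.01 = 610.58 g.

610.6 g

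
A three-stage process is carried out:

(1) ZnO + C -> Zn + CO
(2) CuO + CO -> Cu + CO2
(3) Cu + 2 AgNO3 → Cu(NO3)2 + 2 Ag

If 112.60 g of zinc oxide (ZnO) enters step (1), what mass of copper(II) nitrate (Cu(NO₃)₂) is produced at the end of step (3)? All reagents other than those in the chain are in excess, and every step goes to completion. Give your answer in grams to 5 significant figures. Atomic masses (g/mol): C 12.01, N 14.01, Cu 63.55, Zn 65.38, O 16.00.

M(ZnO) = 65.38 + 16.00 = 81.38 g/mol.
M(Cu(NO3)2) = 63.55 + 2(14.01) + 6(16.00) = 187.57 g/mol.
n(ZnO) = 112.60 / 81.38 = 1.38363 mol.
Reaction (1): ZnO→CO ratio 1:1 ⇒ n(CO) = 1.38363 mol.
Reaction (2): CO→Cu ratio 1:1 ⇒ n(Cu) = 1.38363 mol.
Reaction (3): Cu→Cu(NO3)2 ratio 1:1 ⇒ n(Cu(NO3)2) = 1.38363 mol.
Mass of Cu(NO3)2 = 1.38363 × 187.57 = 259.528 g.

259.53 g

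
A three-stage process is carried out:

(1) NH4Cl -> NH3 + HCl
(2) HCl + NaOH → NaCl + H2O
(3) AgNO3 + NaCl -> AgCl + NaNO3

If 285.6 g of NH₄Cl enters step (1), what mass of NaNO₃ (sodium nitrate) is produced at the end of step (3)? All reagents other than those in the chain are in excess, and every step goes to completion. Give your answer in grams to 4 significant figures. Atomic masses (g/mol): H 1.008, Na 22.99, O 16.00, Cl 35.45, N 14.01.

453.8 g

M(NH4Cl) = 14.01 + 4(1.008) + 35.45 = 53.492 g/mol.
M(NaNO3) = 22.99 + 14.01 + 3(16.00) = 85.00 g/mol.
n(NH4Cl) = 285.6 / 53.492 = 5.3391 mol.
Reaction (1): NH4Cl→HCl ratio 1:1 ⇒ n(HCl) = 5.3391 mol.
Reaction (2): HCl→NaCl ratio 1:1 ⇒ n(NaCl) = 5.3391 mol.
Reaction (3): NaCl→NaNO3 ratio 1:1 ⇒ n(NaNO3) = 5.3391 mol.
Mass of NaNO3 = 5.3391 × 85.00 = 453.82 g.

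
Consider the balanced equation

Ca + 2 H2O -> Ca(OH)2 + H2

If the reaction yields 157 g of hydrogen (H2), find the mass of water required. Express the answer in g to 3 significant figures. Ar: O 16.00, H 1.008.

2810 g

M(H2) = 2(1.008) = 2.016 g/mol.
M(H2O) = 2(1.008) + 16.00 = 18.016 g/mol.
n(H2) = 157.0 g / 2.016 g/mol = 77.88 mol.
From the equation the H2:H2O mole ratio is 1:2, so n(H2O) = 77.88 × 2/1 = 155.8 mol.
Mass of H2O = 155.8 mol × 18.016 g/mol = 2806 g.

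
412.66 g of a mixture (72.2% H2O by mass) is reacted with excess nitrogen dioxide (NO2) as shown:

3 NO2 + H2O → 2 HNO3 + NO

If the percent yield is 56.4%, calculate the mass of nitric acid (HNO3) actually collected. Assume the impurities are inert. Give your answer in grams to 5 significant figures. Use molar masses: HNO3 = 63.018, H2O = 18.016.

1175.6 g

Pure H2O available = 412.66 g × 0.722 = 297.941 g.
n(H2O) = 297.941 g / 18.016 g/mol = 16.5376 mol.
From the equation the H2O:HNO3 mole ratio is 1:2, so n(HNO3) = 16.5376 × 2/1 = 33.0751 mol.
Mass of HNO3 = 33.0751 mol × 63.018 g/mol = 2084.33 g.
Actual mass collected = 2084.33 g × 0.564 = 1175.56 g.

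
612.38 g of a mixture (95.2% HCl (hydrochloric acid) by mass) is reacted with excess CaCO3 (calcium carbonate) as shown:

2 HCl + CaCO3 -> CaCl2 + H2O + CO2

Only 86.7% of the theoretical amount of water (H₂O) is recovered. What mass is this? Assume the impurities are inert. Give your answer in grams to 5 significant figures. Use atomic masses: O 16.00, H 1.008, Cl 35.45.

124.89 g

Pure HCl available = 612.38 g × 0.952 = 582.986 g.
M(HCl) = 1.008 + 35.45 = 36.458 g/mol.
M(H2O) = 2(1.008) + 16.00 = 18.016 g/mol.
n(HCl) = 582.986 g / 36.458 g/mol = 15.9906 mol.
From the equation the HCl:H2O mole ratio is 2:1, so n(H2O) = 15.9906 × 1/2 = 7.99531 mol.
Mass of H2O = 7.99531 mol × 18.016 g/mol = 144.043 g.
Actual mass collected = 144.043 g × 0.867 = 124.886 g.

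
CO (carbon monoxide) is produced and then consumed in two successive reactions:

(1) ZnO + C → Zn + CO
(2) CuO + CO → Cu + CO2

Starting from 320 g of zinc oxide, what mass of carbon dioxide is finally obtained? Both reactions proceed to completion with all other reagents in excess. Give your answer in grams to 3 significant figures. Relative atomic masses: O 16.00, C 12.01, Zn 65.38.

173 g

M(ZnO) = 65.38 + 16.00 = 81.38 g/mol.
M(CO2) = 12.01 + 2(16.00) = 44.01 g/mol.
n(ZnO) = 320.0 / 81.38 = 3.932 mol.
Step 1 gives a 1:1 ratio of ZnO to CO, so n(CO) = 3.932 mol.
In step 2 the CO:CO2 ratio is 1:1, so n(CO2) = 3.932 mol.
Mass of CO2 = 3.932 × 44.01 = 173.1 g.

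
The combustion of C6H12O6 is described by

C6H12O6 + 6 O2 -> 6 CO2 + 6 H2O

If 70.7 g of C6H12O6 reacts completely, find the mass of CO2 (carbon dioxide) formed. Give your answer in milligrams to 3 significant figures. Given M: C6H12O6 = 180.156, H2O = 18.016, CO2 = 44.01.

104000 mg

n(C6H12O6) = 70.70 g / 180.156 g/mol = 0.3924 mol.
From the equation the C6H12O6:CO2 mole ratio is 1:6, so n(CO2) = 0.3924 × 6/1 = 2.355 mol.
Mass of CO2 = 2.355 mol × 44.01 g/mol = 103.6 g.
Converting to mg: 103.6 g = 104000 mg.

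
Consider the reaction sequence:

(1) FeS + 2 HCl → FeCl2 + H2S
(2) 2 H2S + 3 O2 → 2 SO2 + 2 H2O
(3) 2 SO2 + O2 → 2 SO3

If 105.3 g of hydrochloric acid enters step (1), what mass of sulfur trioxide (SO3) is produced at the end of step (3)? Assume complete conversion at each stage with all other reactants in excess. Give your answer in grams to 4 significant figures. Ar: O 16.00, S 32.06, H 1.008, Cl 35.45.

115.6 g

M(HCl) = 1.008 + 35.45 = 36.458 g/mol.
M(SO3) = 32.06 + 3(16.00) = 80.06 g/mol.
n(HCl) = 105.3 / 36.458 = 2.8883 mol.
Reaction (1): HCl→H2S ratio 2:1 ⇒ n(H2S) = 1.4441 mol.
Reaction (2): H2S→SO2 ratio 2:2 ⇒ n(SO2) = 1.4441 mol.
Reaction (3): SO2→SO3 ratio 2:2 ⇒ n(SO3) = 1.4441 mol.
Mass of SO3 = 1.4441 × 80.06 = 115.62 g.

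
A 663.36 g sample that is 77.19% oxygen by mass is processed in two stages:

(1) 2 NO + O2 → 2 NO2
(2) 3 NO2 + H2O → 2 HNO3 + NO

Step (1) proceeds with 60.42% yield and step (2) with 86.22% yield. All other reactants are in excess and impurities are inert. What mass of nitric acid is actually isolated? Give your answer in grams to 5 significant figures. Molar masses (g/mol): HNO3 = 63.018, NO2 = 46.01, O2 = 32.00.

700.41 g

Pure O2 = 663.36 × 0.7719 = 512.048 g.
n(O2) = 512.048 / 32.00 = 16.0015 mol.
Step 1 (O2:NO2 = 1:2): theoretical n(NO2) = 32.0030 mol; at 60.42% yield, n(NO2) = 19.3362 mol.
Step 2 (NO2:HNO3 = 3:2): theoretical n(HNO3) = 12.8908 mol, so theoretical mass = 12.8908 × 63.018 = 812.352 g.
At 86.22% yield, actual mass of HNO3 = 812.352 × 0.8622 = 700.410 g.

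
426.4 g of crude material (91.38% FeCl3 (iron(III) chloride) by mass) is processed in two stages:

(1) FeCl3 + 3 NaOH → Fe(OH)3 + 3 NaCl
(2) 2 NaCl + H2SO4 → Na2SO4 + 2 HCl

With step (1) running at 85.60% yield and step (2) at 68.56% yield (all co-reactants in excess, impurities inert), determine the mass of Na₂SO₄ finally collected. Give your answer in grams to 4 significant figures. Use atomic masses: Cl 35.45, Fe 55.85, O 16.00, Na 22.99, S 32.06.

Pure FeCl3 = 426.4 × 0.9138 = 389.64 g.
M(FeCl3) = 55.85 + 3(35.45) = 162.20 g/mol.
M(Na2SO4) = 2(22.99) + 32.06 + 4(16.00) = 142.04 g/mol.
n(FeCl3) = 389.64 / 162.20 = 2.4022 mol.
Step 1 (FeCl3:NaCl = 1:3): theoretical n(NaCl) = 7.2067 mol; at 85.60% yield, n(NaCl) = 6.1690 mol.
Step 2 (NaCl:Na2SO4 = 2:1): theoretical n(Na2SO4) = 3.0845 mol, so theoretical mass = 3.0845 × 142.04 = 438.12 g.
At 68.56% yield, actual mass of Na2SO4 = 438.12 × 0.6856 = 300.38 g.

300.4 g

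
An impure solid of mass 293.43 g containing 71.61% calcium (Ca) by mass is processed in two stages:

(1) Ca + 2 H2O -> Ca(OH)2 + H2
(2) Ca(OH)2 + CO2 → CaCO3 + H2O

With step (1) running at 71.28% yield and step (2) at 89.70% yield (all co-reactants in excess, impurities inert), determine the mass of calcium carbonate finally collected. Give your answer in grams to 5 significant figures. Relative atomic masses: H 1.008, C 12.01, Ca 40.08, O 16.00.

Pure Ca = 293.43 × 0.7161 = 210.125 g.
M(Ca) = 40.08 g/mol.
M(CaCO3) = 40.08 + 12.01 + 3(16.00) = 100.09 g/mol.
n(Ca) = 210.125 / 40.08 = 5.24265 mol.
Step 1 (Ca:Ca(OH)2 = 1:1): theoretical n(Ca(OH)2) = 5.24265 mol; at 71.28% yield, n(Ca(OH)2) = 3.73696 mol.
Step 2 (Ca(OH)2:CaCO3 = 1:1): theoretical n(CaCO3) = 3.73696 mol, so theoretical mass = 3.73696 × 100.09 = 374.032 g.
At 89.70% yield, actual mass of CaCO3 = 374.032 × 0.8970 = 335.507 g.

335.51 g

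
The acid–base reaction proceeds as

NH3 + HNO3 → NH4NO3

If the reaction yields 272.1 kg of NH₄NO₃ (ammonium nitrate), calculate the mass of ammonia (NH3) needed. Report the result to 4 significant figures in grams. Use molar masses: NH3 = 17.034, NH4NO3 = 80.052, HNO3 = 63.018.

Convert: 272.1 kg = 272100 g.
n(NH4NO3) = 272100 g / 80.052 g/mol = 3399.0 mol.
From the equation the NH4NO3:NH3 mole ratio is 1:1, so n(NH3) = 3399.0 × 1/1 = 3399.0 mol.
Mass of NH3 = 3399.0 mol × 17.034 g/mol = 57899 g.

57900 g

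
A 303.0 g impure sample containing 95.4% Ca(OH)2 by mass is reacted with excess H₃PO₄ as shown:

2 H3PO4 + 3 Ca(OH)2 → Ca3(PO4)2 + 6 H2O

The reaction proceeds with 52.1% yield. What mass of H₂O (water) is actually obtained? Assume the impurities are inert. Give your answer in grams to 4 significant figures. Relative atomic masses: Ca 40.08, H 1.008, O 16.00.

Pure Ca(OH)2 available = 303.0 g × 0.954 = 289.06 g.
M(Ca(OH)2) = 40.08 + 2(16.00) + 2(1.008) = 74.096 g/mol.
M(H2O) = 2(1.008) + 16.00 = 18.016 g/mol.
n(Ca(OH)2) = 289.06 g / 74.096 g/mol = 3.9012 mol.
From the equation the Ca(OH)2:H2O mole ratio is 3:6, so n(H2O) = 3.9012 × 6/3 = 7.8024 mol.
Mass of H2O = 7.8024 mol × 18.016 g/mol = 140.57 g.
Actual mass collected = 140.57 g × 0.521 = 73.236 g.

73.24 g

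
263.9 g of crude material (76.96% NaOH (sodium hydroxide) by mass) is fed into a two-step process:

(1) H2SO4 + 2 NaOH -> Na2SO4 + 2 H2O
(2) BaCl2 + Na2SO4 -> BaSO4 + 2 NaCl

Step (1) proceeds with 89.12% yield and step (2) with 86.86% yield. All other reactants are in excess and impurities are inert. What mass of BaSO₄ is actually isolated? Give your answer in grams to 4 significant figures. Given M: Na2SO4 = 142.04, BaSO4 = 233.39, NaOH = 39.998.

458.7 g

Pure NaOH = 263.9 × 0.7696 = 203.10 g.
n(NaOH) = 203.10 / 39.998 = 5.0777 mol.
Step 1 (NaOH:Na2SO4 = 2:1): theoretical n(Na2SO4) = 2.5388 mol; at 89.12% yield, n(Na2SO4) = 2.2626 mol.
Step 2 (Na2SO4:BaSO4 = 1:1): theoretical n(BaSO4) = 2.2626 mol, so theoretical mass = 2.2626 × 233.39 = 528.07 g.
At 86.86% yield, actual mass of BaSO4 = 528.07 × 0.8686 = 458.68 g.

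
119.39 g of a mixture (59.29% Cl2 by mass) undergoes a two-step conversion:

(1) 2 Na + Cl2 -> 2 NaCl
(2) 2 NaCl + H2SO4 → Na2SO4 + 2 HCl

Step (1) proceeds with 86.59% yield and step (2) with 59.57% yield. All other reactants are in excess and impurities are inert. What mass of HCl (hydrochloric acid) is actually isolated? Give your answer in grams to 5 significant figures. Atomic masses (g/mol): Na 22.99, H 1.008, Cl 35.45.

Pure Cl2 = 119.39 × 0.5929 = 70.7863 g.
M(Cl2) = 2(35.45) = 70.90 g/mol.
M(HCl) = 1.008 + 35.45 = 36.458 g/mol.
n(Cl2) = 70.7863 / 70.90 = 0.998397 mol.
Step 1 (Cl2:NaCl = 1:2): theoretical n(NaCl) = 1.99679 mol; at 86.59% yield, n(NaCl) = 1.72902 mol.
Step 2 (NaCl:HCl = 2:2): theoretical n(HCl) = 1.72902 mol, so theoretical mass = 1.72902 × 36.458 = 63.0367 g.
At 59.57% yield, actual mass of HCl = 63.0367 × 0.5957 = 37.5510 g.

37.551 g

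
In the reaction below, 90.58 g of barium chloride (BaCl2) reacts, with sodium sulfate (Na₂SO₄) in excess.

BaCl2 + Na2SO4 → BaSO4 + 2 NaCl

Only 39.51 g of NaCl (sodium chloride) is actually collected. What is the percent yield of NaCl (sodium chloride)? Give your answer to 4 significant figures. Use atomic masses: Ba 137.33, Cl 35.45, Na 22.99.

M(BaCl2) = 137.33 + 2(35.45) = 208.23 g/mol.
M(NaCl) = 22.99 + 35.45 = 58.44 g/mol.
n(BaCl2) = 90.580 g / 208.23 g/mol = 0.43500 mol.
From the equation the BaCl2:NaCl mole ratio is 1:2, so n(NaCl) = 0.43500 × 2/1 = 0.87000 mol.
Mass of NaCl = 0.87000 mol × 58.44 g/mol = 50.843 g.
This is the theoretical yield. Percent yield = 39.51 g / 50.843 g × 100% = 77.710%.

77.71 %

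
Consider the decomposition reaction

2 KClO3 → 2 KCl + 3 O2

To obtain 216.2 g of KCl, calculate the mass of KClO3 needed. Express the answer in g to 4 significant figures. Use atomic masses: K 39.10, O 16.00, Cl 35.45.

M(KCl) = 39.10 + 35.45 = 74.55 g/mol.
M(KClO3) = 39.10 + 35.45 + 3(16.00) = 122.55 g/mol.
n(KCl) = 216.20 g / 74.55 g/mol = 2.9001 mol.
From the equation the KCl:KClO3 mole ratio is 2:2, so n(KClO3) = 2.9001 × 2/2 = 2.9001 mol.
Mass of KClO3 = 2.9001 mol × 122.55 g/mol = 355.40 g.

355.4 g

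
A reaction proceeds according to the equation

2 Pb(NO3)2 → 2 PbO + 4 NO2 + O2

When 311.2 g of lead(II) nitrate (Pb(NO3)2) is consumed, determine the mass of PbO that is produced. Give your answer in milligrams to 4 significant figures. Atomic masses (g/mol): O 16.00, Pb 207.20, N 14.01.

M(Pb(NO3)2) = 207.20 + 2(14.01) + 6(16.00) = 331.22 g/mol.
M(PbO) = 207.20 + 16.00 = 223.20 g/mol.
n(Pb(NO3)2) = 311.20 g / 331.22 g/mol = 0.93956 mol.
From the equation the Pb(NO3)2:PbO mole ratio is 2:2, so n(PbO) = 0.93956 × 2/2 = 0.93956 mol.
Mass of PbO = 0.93956 mol × 223.20 g/mol = 209.71 g.
Converting to mg: 209.71 g = 209700 mg.

209700 mg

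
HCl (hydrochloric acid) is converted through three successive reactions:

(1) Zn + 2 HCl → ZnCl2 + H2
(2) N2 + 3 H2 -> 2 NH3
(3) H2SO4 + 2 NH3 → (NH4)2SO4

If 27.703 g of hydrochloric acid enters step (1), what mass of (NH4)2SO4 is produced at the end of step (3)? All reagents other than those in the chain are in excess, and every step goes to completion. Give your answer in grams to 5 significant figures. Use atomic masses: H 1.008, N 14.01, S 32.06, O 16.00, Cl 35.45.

M(HCl) = 1.008 + 35.45 = 36.458 g/mol.
M((NH4)2SO4) = 2(14.01) + 8(1.008) + 32.06 + 4(16.00) = 132.144 g/mol.
n(HCl) = 27.703 / 36.458 = 0.759861 mol.
Reaction (1): HCl→H2 ratio 2:1 ⇒ n(H2) = 0.379930 mol.
Reaction (2): H2→NH3 ratio 3:2 ⇒ n(NH3) = 0.253287 mol.
Reaction (3): NH3→(NH4)2SO4 ratio 2:1 ⇒ n((NH4)2SO4) = 0.126643 mol.
Mass of (NH4)2SO4 = 0.126643 × 132.144 = 16.7352 g.

16.735 g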